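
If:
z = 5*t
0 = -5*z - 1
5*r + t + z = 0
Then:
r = 6/125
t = -1/25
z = -1/5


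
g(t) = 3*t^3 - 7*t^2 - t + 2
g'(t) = 9*t^2 - 14*t - 1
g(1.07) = -3.41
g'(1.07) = -5.68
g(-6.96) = -1341.59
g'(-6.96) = 532.41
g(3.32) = 31.31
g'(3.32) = 51.72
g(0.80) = -1.74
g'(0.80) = -6.44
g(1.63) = -5.24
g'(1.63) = 0.09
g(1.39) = -4.86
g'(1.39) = -3.07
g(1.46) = -5.04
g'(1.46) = -2.26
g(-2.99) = -137.78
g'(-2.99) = 121.32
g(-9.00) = -2743.00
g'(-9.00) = 854.00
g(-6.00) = -892.00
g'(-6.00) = 407.00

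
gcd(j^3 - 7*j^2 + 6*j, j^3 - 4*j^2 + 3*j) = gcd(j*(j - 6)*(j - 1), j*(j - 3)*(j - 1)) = j^2 - j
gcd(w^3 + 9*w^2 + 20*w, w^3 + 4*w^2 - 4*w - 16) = w + 4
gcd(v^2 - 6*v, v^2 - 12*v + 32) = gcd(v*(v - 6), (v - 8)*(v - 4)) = 1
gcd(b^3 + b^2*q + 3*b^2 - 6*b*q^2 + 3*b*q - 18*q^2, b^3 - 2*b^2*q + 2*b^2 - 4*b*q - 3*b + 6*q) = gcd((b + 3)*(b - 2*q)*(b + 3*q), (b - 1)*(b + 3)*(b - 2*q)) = -b^2 + 2*b*q - 3*b + 6*q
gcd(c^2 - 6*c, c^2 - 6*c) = c^2 - 6*c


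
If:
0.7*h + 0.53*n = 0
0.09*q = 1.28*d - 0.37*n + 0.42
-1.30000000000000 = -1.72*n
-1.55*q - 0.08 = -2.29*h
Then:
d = -0.17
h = -0.57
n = 0.76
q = -0.90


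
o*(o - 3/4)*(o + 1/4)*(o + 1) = o^4 + o^3/2 - 11*o^2/16 - 3*o/16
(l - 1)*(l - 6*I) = l^2 - l - 6*I*l + 6*I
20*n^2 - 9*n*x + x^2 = (-5*n + x)*(-4*n + x)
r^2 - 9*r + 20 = (r - 5)*(r - 4)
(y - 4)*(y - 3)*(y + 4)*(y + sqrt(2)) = y^4 - 3*y^3 + sqrt(2)*y^3 - 16*y^2 - 3*sqrt(2)*y^2 - 16*sqrt(2)*y + 48*y + 48*sqrt(2)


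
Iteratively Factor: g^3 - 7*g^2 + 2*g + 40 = (g + 2)*(g^2 - 9*g + 20) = (g - 5)*(g + 2)*(g - 4)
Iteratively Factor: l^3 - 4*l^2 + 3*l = (l)*(l^2 - 4*l + 3) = l*(l - 1)*(l - 3)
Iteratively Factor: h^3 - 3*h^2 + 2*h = (h - 1)*(h^2 - 2*h) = h*(h - 1)*(h - 2)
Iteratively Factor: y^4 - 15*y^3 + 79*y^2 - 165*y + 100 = (y - 5)*(y^3 - 10*y^2 + 29*y - 20) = (y - 5)*(y - 4)*(y^2 - 6*y + 5) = (y - 5)^2*(y - 4)*(y - 1)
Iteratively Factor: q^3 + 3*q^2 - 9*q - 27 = (q - 3)*(q^2 + 6*q + 9) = (q - 3)*(q + 3)*(q + 3)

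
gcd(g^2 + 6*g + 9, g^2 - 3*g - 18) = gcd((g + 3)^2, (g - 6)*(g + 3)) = g + 3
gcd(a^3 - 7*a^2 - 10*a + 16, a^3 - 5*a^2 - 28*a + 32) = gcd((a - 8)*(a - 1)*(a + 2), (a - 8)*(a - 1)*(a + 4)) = a^2 - 9*a + 8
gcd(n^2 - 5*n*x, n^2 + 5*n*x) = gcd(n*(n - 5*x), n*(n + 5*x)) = n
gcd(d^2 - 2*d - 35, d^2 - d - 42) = d - 7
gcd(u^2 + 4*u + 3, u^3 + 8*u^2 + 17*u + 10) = u + 1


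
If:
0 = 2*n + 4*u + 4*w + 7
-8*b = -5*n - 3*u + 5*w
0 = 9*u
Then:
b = -15*w/8 - 35/16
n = -2*w - 7/2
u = 0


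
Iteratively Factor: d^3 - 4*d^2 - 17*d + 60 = (d - 5)*(d^2 + d - 12) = (d - 5)*(d + 4)*(d - 3)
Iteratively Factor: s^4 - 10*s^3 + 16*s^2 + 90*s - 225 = (s - 5)*(s^3 - 5*s^2 - 9*s + 45) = (s - 5)*(s + 3)*(s^2 - 8*s + 15) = (s - 5)^2*(s + 3)*(s - 3)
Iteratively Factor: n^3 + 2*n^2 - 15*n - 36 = (n + 3)*(n^2 - n - 12) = (n - 4)*(n + 3)*(n + 3)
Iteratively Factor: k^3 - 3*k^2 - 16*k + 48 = (k - 4)*(k^2 + k - 12) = (k - 4)*(k + 4)*(k - 3)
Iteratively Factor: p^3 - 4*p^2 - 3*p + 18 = (p - 3)*(p^2 - p - 6) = (p - 3)*(p + 2)*(p - 3)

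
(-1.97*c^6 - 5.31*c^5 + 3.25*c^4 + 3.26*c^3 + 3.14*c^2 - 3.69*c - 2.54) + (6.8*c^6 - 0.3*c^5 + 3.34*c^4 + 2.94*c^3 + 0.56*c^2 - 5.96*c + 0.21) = 4.83*c^6 - 5.61*c^5 + 6.59*c^4 + 6.2*c^3 + 3.7*c^2 - 9.65*c - 2.33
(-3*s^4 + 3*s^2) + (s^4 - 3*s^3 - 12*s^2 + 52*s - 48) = -2*s^4 - 3*s^3 - 9*s^2 + 52*s - 48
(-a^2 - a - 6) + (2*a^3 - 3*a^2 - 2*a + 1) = 2*a^3 - 4*a^2 - 3*a - 5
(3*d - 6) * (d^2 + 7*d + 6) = 3*d^3 + 15*d^2 - 24*d - 36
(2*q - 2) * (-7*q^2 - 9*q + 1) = -14*q^3 - 4*q^2 + 20*q - 2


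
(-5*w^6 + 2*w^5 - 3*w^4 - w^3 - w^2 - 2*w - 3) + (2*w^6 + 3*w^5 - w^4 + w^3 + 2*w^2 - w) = -3*w^6 + 5*w^5 - 4*w^4 + w^2 - 3*w - 3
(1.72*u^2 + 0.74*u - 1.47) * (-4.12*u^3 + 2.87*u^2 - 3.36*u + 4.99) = -7.0864*u^5 + 1.8876*u^4 + 2.401*u^3 + 1.8775*u^2 + 8.6318*u - 7.3353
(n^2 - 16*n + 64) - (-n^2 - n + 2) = 2*n^2 - 15*n + 62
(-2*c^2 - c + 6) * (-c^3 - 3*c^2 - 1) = 2*c^5 + 7*c^4 - 3*c^3 - 16*c^2 + c - 6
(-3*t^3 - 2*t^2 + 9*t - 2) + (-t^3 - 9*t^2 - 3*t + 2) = -4*t^3 - 11*t^2 + 6*t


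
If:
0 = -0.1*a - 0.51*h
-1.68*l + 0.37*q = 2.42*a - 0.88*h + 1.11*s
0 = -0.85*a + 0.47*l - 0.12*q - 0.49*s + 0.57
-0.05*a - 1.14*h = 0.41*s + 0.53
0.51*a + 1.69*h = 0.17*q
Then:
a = 0.83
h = -0.16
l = -0.47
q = 0.87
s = -0.94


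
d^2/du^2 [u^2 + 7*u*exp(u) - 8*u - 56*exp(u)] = 7*u*exp(u) - 42*exp(u) + 2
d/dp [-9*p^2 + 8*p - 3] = 8 - 18*p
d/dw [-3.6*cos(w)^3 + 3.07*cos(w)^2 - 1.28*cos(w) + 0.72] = (10.8*cos(w)^2 - 6.14*cos(w) + 1.28)*sin(w)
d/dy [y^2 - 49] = 2*y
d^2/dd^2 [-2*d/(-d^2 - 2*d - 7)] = 4*(4*d*(d + 1)^2 - (3*d + 2)*(d^2 + 2*d + 7))/(d^2 + 2*d + 7)^3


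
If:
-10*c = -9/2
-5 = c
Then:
No Solution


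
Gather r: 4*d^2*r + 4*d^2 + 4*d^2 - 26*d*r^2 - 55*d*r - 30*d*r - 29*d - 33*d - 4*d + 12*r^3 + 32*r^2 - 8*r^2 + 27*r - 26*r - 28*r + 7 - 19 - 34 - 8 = 8*d^2 - 66*d + 12*r^3 + r^2*(24 - 26*d) + r*(4*d^2 - 85*d - 27) - 54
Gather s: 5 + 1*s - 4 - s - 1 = 0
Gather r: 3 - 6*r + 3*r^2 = 3*r^2 - 6*r + 3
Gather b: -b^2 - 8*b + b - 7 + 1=-b^2 - 7*b - 6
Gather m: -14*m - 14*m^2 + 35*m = -14*m^2 + 21*m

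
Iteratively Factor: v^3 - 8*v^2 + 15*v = (v - 5)*(v^2 - 3*v) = (v - 5)*(v - 3)*(v)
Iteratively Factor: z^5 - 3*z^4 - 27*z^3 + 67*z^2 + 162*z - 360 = (z - 3)*(z^4 - 27*z^2 - 14*z + 120) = (z - 3)*(z - 2)*(z^3 + 2*z^2 - 23*z - 60) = (z - 3)*(z - 2)*(z + 4)*(z^2 - 2*z - 15) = (z - 5)*(z - 3)*(z - 2)*(z + 4)*(z + 3)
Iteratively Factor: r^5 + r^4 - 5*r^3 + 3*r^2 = (r)*(r^4 + r^3 - 5*r^2 + 3*r) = r*(r + 3)*(r^3 - 2*r^2 + r) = r^2*(r + 3)*(r^2 - 2*r + 1) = r^2*(r - 1)*(r + 3)*(r - 1)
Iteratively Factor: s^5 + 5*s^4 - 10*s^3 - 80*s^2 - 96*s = (s + 4)*(s^4 + s^3 - 14*s^2 - 24*s) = (s + 2)*(s + 4)*(s^3 - s^2 - 12*s) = (s + 2)*(s + 3)*(s + 4)*(s^2 - 4*s) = (s - 4)*(s + 2)*(s + 3)*(s + 4)*(s)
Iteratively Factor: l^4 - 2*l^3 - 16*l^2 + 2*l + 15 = (l - 5)*(l^3 + 3*l^2 - l - 3) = (l - 5)*(l + 3)*(l^2 - 1) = (l - 5)*(l + 1)*(l + 3)*(l - 1)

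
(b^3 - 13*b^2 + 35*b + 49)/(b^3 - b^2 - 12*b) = (-b^3 + 13*b^2 - 35*b - 49)/(b*(-b^2 + b + 12))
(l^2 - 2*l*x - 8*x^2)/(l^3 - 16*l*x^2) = (l + 2*x)/(l*(l + 4*x))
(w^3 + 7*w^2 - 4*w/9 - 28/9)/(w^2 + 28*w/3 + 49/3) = (9*w^2 - 4)/(3*(3*w + 7))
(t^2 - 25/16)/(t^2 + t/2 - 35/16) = (4*t + 5)/(4*t + 7)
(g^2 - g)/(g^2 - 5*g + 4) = g/(g - 4)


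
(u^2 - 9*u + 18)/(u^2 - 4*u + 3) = (u - 6)/(u - 1)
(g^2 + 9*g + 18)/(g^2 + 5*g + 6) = (g + 6)/(g + 2)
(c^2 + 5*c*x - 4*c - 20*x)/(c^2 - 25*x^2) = (4 - c)/(-c + 5*x)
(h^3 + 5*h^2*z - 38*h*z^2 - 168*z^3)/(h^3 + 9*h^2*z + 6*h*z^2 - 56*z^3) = (-h + 6*z)/(-h + 2*z)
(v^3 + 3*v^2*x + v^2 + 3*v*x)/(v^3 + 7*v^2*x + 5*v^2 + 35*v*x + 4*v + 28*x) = v*(v + 3*x)/(v^2 + 7*v*x + 4*v + 28*x)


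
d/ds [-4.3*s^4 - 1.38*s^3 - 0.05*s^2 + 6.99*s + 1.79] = -17.2*s^3 - 4.14*s^2 - 0.1*s + 6.99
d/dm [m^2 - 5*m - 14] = 2*m - 5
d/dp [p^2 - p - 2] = 2*p - 1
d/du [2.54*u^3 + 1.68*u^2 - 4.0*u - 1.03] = 7.62*u^2 + 3.36*u - 4.0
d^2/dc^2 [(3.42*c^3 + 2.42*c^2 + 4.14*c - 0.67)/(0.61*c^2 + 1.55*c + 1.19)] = (-7.105427357601e-15*c^4 + 9.97271200000002*c^3 + 25.81323*c^2 + 7.22610600000001*c - 10.66518)/(0.226981*c^6 + 1.730265*c^5 + 5.724972*c^4 + 10.474745*c^3 + 11.168388*c^2 + 6.584865*c + 1.685159)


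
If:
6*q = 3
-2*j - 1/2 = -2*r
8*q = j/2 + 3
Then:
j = 2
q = 1/2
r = 9/4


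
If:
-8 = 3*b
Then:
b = -8/3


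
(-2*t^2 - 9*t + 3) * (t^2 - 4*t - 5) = -2*t^4 - t^3 + 49*t^2 + 33*t - 15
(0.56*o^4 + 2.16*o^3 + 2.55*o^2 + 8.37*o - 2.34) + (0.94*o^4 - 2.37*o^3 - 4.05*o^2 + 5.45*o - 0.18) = 1.5*o^4 - 0.21*o^3 - 1.5*o^2 + 13.82*o - 2.52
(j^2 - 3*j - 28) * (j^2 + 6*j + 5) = j^4 + 3*j^3 - 41*j^2 - 183*j - 140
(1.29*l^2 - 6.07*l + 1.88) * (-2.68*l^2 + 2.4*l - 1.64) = -3.4572*l^4 + 19.3636*l^3 - 21.722*l^2 + 14.4668*l - 3.0832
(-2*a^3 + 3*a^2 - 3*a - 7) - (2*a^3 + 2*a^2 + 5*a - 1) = -4*a^3 + a^2 - 8*a - 6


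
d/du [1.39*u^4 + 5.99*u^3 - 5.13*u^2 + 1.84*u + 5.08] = 5.56*u^3 + 17.97*u^2 - 10.26*u + 1.84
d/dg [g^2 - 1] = 2*g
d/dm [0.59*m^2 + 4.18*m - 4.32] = 1.18*m + 4.18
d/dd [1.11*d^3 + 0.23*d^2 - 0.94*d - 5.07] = 3.33*d^2 + 0.46*d - 0.94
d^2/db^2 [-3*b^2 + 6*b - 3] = -6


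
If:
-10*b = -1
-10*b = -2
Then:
No Solution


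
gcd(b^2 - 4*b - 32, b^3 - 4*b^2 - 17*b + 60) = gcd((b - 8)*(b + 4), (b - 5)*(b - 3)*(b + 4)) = b + 4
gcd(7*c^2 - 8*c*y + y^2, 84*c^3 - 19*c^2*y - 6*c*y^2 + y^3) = -7*c + y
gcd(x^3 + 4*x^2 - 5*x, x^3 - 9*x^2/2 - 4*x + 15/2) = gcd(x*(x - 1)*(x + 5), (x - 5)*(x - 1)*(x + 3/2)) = x - 1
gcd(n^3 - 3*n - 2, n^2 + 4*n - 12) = n - 2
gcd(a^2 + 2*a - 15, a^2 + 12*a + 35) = a + 5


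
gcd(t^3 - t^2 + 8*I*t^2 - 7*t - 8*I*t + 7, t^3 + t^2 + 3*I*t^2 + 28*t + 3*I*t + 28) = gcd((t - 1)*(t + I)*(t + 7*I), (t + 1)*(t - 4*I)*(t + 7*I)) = t + 7*I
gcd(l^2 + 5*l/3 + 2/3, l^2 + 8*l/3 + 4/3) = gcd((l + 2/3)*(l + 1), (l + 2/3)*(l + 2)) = l + 2/3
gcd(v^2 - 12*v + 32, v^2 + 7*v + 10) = 1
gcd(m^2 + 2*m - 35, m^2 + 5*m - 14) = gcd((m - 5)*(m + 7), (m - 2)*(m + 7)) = m + 7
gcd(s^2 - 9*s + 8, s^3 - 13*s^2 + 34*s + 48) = s - 8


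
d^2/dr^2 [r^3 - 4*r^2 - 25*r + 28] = 6*r - 8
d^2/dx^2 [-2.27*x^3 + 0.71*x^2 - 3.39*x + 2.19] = 1.42 - 13.62*x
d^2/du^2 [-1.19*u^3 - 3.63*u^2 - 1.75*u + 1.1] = -7.14*u - 7.26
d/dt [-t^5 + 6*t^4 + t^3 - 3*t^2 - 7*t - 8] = -5*t^4 + 24*t^3 + 3*t^2 - 6*t - 7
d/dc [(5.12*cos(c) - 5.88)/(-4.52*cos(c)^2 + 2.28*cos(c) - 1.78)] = (-23.1424*cos(c)^2 + 53.1552*cos(c) - 4.2928)*sin(c)/(20.4304*cos(c)^4 - 20.6112*cos(c)^3 + 21.2896*cos(c)^2 - 8.1168*cos(c) + 3.1684)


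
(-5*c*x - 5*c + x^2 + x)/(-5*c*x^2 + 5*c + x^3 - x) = 1/(x - 1)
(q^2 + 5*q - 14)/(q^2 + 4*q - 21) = (q - 2)/(q - 3)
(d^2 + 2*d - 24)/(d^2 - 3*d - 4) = (d + 6)/(d + 1)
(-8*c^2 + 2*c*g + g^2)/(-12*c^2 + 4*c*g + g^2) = (4*c + g)/(6*c + g)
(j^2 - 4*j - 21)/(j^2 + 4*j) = (j^2 - 4*j - 21)/(j*(j + 4))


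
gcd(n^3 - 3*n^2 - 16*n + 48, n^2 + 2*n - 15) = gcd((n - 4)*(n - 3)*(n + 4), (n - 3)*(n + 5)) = n - 3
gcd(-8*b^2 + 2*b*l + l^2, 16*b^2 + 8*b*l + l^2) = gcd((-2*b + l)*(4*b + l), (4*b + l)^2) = 4*b + l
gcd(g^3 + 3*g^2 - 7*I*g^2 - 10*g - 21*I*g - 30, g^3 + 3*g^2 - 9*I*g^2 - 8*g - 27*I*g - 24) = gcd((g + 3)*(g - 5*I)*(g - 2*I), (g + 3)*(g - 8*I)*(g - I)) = g + 3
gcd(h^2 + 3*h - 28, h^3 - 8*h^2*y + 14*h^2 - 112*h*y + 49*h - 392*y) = h + 7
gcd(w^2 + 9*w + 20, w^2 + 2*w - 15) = w + 5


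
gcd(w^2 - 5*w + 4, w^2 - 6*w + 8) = w - 4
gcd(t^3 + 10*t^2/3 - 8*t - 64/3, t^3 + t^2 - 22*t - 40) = t^2 + 6*t + 8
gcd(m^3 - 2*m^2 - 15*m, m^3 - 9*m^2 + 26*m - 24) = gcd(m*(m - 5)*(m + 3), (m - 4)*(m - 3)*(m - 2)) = 1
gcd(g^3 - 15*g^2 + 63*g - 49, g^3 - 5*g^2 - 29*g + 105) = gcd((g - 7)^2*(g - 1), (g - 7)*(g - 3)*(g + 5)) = g - 7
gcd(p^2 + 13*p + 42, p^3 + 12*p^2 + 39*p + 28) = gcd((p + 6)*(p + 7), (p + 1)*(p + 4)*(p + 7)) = p + 7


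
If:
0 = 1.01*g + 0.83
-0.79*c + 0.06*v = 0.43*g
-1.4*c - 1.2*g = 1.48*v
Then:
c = 0.46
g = -0.82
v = 0.23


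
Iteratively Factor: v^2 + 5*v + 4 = (v + 4)*(v + 1)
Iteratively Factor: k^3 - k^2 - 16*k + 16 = (k + 4)*(k^2 - 5*k + 4) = (k - 4)*(k + 4)*(k - 1)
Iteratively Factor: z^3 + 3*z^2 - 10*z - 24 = (z + 2)*(z^2 + z - 12) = (z - 3)*(z + 2)*(z + 4)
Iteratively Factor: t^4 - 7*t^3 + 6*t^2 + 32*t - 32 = (t - 4)*(t^3 - 3*t^2 - 6*t + 8) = (t - 4)^2*(t^2 + t - 2) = (t - 4)^2*(t - 1)*(t + 2)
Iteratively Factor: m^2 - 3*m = (m)*(m - 3)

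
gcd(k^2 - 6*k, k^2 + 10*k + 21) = 1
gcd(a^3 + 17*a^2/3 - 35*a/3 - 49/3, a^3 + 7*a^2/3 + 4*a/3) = a + 1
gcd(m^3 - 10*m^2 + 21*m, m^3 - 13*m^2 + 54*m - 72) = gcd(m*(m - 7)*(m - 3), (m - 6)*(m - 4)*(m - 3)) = m - 3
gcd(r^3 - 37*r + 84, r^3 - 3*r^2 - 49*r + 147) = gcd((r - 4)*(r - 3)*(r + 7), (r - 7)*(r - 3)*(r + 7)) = r^2 + 4*r - 21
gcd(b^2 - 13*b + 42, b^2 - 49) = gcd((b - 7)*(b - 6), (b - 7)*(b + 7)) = b - 7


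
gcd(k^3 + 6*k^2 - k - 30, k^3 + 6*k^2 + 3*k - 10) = k + 5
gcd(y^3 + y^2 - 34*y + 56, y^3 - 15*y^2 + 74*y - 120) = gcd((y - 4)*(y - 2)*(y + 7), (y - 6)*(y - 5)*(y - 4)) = y - 4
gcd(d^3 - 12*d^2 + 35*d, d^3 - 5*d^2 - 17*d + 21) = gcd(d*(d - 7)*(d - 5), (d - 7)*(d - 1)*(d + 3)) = d - 7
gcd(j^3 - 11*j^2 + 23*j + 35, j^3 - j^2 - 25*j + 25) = j - 5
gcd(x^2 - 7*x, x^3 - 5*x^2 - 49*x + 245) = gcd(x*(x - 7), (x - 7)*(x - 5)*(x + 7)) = x - 7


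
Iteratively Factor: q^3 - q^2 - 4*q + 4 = (q - 2)*(q^2 + q - 2) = (q - 2)*(q - 1)*(q + 2)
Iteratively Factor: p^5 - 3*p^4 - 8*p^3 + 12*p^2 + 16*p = (p - 2)*(p^4 - p^3 - 10*p^2 - 8*p) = (p - 4)*(p - 2)*(p^3 + 3*p^2 + 2*p) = (p - 4)*(p - 2)*(p + 1)*(p^2 + 2*p) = p*(p - 4)*(p - 2)*(p + 1)*(p + 2)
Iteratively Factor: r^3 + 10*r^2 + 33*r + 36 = (r + 3)*(r^2 + 7*r + 12) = (r + 3)*(r + 4)*(r + 3)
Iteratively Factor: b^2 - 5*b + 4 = (b - 4)*(b - 1)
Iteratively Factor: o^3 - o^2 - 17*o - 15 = (o + 1)*(o^2 - 2*o - 15) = (o - 5)*(o + 1)*(o + 3)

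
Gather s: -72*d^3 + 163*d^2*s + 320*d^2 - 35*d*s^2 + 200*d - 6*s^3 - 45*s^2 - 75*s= -72*d^3 + 320*d^2 + 200*d - 6*s^3 + s^2*(-35*d - 45) + s*(163*d^2 - 75)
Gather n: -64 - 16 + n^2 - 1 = n^2 - 81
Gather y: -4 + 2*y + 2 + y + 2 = 3*y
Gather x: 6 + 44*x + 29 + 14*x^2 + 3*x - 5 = 14*x^2 + 47*x + 30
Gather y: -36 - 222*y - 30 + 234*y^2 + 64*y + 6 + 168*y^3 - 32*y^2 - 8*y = 168*y^3 + 202*y^2 - 166*y - 60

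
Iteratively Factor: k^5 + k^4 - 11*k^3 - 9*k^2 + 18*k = (k + 3)*(k^4 - 2*k^3 - 5*k^2 + 6*k) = (k + 2)*(k + 3)*(k^3 - 4*k^2 + 3*k) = k*(k + 2)*(k + 3)*(k^2 - 4*k + 3) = k*(k - 1)*(k + 2)*(k + 3)*(k - 3)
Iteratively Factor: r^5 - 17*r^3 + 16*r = (r - 4)*(r^4 + 4*r^3 - r^2 - 4*r) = (r - 4)*(r + 4)*(r^3 - r) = (r - 4)*(r - 1)*(r + 4)*(r^2 + r) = (r - 4)*(r - 1)*(r + 1)*(r + 4)*(r)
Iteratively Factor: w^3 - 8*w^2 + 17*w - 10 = (w - 2)*(w^2 - 6*w + 5) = (w - 5)*(w - 2)*(w - 1)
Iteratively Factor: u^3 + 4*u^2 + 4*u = (u)*(u^2 + 4*u + 4) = u*(u + 2)*(u + 2)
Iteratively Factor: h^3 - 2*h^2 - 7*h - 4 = (h + 1)*(h^2 - 3*h - 4) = (h - 4)*(h + 1)*(h + 1)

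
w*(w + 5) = w^2 + 5*w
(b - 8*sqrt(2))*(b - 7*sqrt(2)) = b^2 - 15*sqrt(2)*b + 112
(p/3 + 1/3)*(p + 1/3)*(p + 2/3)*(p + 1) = p^4/3 + p^3 + 29*p^2/27 + 13*p/27 + 2/27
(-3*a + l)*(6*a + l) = -18*a^2 + 3*a*l + l^2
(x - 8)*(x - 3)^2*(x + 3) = x^4 - 11*x^3 + 15*x^2 + 99*x - 216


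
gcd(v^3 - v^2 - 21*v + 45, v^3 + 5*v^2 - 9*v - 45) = v^2 + 2*v - 15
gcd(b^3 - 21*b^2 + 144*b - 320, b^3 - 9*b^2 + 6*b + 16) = b - 8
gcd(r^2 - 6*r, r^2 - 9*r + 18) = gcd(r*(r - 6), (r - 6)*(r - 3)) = r - 6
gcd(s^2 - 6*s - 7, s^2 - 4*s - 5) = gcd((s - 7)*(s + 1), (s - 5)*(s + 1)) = s + 1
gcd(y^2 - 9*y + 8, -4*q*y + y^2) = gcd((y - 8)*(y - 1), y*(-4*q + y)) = 1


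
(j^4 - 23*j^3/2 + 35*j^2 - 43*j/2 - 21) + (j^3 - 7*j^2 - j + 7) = j^4 - 21*j^3/2 + 28*j^2 - 45*j/2 - 14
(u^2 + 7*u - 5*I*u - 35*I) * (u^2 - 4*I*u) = u^4 + 7*u^3 - 9*I*u^3 - 20*u^2 - 63*I*u^2 - 140*u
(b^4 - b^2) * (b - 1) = b^5 - b^4 - b^3 + b^2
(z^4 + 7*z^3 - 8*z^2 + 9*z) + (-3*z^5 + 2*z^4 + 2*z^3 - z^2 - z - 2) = -3*z^5 + 3*z^4 + 9*z^3 - 9*z^2 + 8*z - 2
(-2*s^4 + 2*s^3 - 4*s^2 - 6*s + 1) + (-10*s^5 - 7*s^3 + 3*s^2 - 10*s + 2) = -10*s^5 - 2*s^4 - 5*s^3 - s^2 - 16*s + 3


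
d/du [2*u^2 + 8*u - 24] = 4*u + 8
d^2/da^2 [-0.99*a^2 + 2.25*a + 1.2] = -1.98000000000000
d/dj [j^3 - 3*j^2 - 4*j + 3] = 3*j^2 - 6*j - 4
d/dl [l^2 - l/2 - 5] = 2*l - 1/2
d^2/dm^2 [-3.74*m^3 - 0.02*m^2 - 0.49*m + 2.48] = -22.44*m - 0.04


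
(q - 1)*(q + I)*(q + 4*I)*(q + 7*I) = q^4 - q^3 + 12*I*q^3 - 39*q^2 - 12*I*q^2 + 39*q - 28*I*q + 28*I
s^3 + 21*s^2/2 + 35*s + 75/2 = (s + 5/2)*(s + 3)*(s + 5)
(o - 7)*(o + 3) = o^2 - 4*o - 21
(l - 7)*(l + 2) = l^2 - 5*l - 14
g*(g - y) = g^2 - g*y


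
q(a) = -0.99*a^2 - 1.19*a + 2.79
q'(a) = -1.98*a - 1.19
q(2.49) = -6.31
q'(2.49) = -6.12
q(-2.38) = 0.01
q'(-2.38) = 3.52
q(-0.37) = 3.09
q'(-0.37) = -0.46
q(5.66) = -35.66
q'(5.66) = -12.40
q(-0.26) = 3.03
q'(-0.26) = -0.68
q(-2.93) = -2.22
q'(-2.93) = 4.61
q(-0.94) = 3.03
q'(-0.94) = 0.67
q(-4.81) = -14.39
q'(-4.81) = 8.33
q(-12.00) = -125.49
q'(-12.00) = 22.57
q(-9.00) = -66.69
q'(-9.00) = 16.63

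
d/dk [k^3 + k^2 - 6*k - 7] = 3*k^2 + 2*k - 6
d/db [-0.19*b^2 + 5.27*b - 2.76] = 5.27 - 0.38*b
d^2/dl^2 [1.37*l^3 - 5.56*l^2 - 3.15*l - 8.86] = 8.22*l - 11.12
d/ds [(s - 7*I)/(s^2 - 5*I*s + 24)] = (-s^2 + 14*I*s + 59)/(s^4 - 10*I*s^3 + 23*s^2 - 240*I*s + 576)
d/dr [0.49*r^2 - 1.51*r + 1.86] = 0.98*r - 1.51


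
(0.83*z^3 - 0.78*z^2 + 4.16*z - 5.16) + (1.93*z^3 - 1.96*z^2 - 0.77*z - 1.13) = 2.76*z^3 - 2.74*z^2 + 3.39*z - 6.29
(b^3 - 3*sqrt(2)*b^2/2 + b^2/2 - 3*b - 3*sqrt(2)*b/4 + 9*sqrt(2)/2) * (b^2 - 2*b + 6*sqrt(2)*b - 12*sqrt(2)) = b^5 - 3*b^4/2 + 9*sqrt(2)*b^4/2 - 22*b^3 - 27*sqrt(2)*b^3/4 - 18*sqrt(2)*b^2 + 33*b^2 + 27*sqrt(2)*b + 72*b - 108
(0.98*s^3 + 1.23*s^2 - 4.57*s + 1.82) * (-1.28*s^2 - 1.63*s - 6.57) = -1.2544*s^5 - 3.1718*s^4 - 2.5939*s^3 - 2.9616*s^2 + 27.0583*s - 11.9574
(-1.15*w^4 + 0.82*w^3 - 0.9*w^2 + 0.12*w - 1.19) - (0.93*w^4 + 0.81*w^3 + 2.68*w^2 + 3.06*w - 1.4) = -2.08*w^4 + 0.0099999999999999*w^3 - 3.58*w^2 - 2.94*w + 0.21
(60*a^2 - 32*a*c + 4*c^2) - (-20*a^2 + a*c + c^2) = 80*a^2 - 33*a*c + 3*c^2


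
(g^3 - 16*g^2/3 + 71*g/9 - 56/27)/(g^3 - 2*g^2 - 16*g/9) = (9*g^2 - 24*g + 7)/(3*g*(3*g + 2))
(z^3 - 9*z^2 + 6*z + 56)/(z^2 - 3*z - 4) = (z^2 - 5*z - 14)/(z + 1)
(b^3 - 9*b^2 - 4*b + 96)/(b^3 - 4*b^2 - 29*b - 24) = (b - 4)/(b + 1)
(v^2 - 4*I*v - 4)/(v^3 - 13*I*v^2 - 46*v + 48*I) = (v - 2*I)/(v^2 - 11*I*v - 24)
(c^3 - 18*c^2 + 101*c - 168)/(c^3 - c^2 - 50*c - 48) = (c^2 - 10*c + 21)/(c^2 + 7*c + 6)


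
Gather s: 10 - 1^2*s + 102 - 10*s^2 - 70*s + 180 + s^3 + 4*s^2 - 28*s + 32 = s^3 - 6*s^2 - 99*s + 324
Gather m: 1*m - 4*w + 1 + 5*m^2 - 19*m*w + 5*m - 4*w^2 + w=5*m^2 + m*(6 - 19*w) - 4*w^2 - 3*w + 1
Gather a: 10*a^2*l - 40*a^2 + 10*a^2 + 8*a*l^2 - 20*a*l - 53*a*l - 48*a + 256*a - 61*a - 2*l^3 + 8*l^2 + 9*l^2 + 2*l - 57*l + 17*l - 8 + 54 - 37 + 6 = a^2*(10*l - 30) + a*(8*l^2 - 73*l + 147) - 2*l^3 + 17*l^2 - 38*l + 15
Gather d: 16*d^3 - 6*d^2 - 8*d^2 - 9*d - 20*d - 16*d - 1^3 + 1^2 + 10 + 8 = 16*d^3 - 14*d^2 - 45*d + 18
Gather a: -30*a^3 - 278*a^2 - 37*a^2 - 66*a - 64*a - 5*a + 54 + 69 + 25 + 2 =-30*a^3 - 315*a^2 - 135*a + 150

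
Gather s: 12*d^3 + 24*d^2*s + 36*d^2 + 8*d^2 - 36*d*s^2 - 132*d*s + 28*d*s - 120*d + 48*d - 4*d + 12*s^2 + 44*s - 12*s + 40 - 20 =12*d^3 + 44*d^2 - 76*d + s^2*(12 - 36*d) + s*(24*d^2 - 104*d + 32) + 20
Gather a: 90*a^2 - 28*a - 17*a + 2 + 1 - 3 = 90*a^2 - 45*a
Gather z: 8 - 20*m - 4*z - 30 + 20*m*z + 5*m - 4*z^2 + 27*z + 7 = -15*m - 4*z^2 + z*(20*m + 23) - 15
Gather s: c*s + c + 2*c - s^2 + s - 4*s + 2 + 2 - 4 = 3*c - s^2 + s*(c - 3)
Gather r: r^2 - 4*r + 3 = r^2 - 4*r + 3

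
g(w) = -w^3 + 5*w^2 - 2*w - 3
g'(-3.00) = -59.00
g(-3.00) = 75.00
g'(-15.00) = -827.00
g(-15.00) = 4527.00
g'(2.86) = 2.06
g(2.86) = 8.78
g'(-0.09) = -2.92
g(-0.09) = -2.78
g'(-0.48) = -7.49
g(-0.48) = -0.78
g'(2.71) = 3.07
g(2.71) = 8.40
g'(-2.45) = -44.51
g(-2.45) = 46.62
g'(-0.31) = -5.39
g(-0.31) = -1.87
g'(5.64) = -41.03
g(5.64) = -34.64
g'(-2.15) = -37.37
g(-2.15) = 34.35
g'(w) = -3*w^2 + 10*w - 2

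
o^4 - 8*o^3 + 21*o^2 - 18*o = o*(o - 3)^2*(o - 2)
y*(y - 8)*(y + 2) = y^3 - 6*y^2 - 16*y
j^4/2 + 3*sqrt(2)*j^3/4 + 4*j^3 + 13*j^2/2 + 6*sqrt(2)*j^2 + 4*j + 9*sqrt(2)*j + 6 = (j/2 + sqrt(2)/2)*(j + 2)*(j + 6)*(j + sqrt(2)/2)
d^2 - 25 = (d - 5)*(d + 5)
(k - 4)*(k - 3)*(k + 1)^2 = k^4 - 5*k^3 - k^2 + 17*k + 12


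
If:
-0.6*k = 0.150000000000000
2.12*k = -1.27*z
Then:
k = -0.25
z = 0.42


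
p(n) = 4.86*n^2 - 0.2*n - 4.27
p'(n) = 9.72*n - 0.2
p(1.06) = 0.98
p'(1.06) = 10.10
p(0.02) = -4.27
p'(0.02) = -0.01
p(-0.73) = -1.53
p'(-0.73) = -7.30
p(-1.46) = 6.38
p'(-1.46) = -14.39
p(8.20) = 320.88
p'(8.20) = 79.50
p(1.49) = 6.22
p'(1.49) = 14.28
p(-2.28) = 21.45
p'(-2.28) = -22.36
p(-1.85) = 12.73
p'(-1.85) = -18.18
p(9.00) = 387.59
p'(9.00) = 87.28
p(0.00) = -4.27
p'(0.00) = -0.20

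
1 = 1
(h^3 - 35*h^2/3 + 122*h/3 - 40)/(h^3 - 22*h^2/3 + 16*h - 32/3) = (3*h^2 - 23*h + 30)/(3*h^2 - 10*h + 8)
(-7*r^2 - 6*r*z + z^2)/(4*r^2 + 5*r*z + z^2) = (-7*r + z)/(4*r + z)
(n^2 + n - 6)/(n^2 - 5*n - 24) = (n - 2)/(n - 8)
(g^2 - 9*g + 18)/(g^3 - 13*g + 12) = (g - 6)/(g^2 + 3*g - 4)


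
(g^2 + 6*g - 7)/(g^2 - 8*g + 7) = (g + 7)/(g - 7)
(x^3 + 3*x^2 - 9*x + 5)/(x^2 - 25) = (x^2 - 2*x + 1)/(x - 5)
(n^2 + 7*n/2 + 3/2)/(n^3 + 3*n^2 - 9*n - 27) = (n + 1/2)/(n^2 - 9)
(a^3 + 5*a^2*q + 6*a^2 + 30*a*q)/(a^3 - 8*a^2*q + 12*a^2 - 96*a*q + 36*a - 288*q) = a*(-a - 5*q)/(-a^2 + 8*a*q - 6*a + 48*q)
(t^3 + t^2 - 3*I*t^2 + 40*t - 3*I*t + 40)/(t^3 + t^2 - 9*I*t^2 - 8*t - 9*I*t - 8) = (t + 5*I)/(t - I)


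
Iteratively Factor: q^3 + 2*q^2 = (q)*(q^2 + 2*q) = q*(q + 2)*(q)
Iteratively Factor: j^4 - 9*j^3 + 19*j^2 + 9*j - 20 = (j - 4)*(j^3 - 5*j^2 - j + 5) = (j - 4)*(j - 1)*(j^2 - 4*j - 5) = (j - 4)*(j - 1)*(j + 1)*(j - 5)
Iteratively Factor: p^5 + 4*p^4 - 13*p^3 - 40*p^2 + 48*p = (p - 1)*(p^4 + 5*p^3 - 8*p^2 - 48*p) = (p - 3)*(p - 1)*(p^3 + 8*p^2 + 16*p) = p*(p - 3)*(p - 1)*(p^2 + 8*p + 16) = p*(p - 3)*(p - 1)*(p + 4)*(p + 4)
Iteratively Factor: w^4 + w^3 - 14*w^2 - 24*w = (w - 4)*(w^3 + 5*w^2 + 6*w) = (w - 4)*(w + 2)*(w^2 + 3*w) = (w - 4)*(w + 2)*(w + 3)*(w)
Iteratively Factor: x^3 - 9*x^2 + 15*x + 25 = (x - 5)*(x^2 - 4*x - 5) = (x - 5)^2*(x + 1)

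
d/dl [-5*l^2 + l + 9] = 1 - 10*l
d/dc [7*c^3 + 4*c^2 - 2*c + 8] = 21*c^2 + 8*c - 2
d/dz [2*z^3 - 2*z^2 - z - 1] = 6*z^2 - 4*z - 1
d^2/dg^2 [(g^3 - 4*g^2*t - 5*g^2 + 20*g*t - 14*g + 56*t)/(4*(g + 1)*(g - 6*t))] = 2*(-3*g^3*t^2 + 3*g^3*t + 2*g^3 - 9*g^2*t^2 - 15*g^2*t + 135*g*t^2 + 21*g*t - 288*t^3 - 27*t^2 + 7*t)/(-g^6 + 18*g^5*t - 3*g^5 - 108*g^4*t^2 + 54*g^4*t - 3*g^4 + 216*g^3*t^3 - 324*g^3*t^2 + 54*g^3*t - g^3 + 648*g^2*t^3 - 324*g^2*t^2 + 18*g^2*t + 648*g*t^3 - 108*g*t^2 + 216*t^3)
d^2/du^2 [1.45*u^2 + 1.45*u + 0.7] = 2.90000000000000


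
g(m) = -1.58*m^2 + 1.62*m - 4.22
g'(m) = 1.62 - 3.16*m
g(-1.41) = -9.65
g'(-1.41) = 6.08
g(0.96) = -4.12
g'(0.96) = -1.41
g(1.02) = -4.21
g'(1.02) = -1.60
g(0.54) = -3.81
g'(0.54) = -0.09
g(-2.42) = -17.39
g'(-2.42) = 9.27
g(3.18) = -15.05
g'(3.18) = -8.43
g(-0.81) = -6.57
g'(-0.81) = 4.18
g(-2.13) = -14.84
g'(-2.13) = 8.35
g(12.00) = -212.30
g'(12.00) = -36.30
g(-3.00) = -23.30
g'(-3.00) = 11.10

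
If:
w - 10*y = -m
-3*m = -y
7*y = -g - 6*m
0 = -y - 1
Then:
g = 9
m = -1/3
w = -29/3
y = -1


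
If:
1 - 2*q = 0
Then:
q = 1/2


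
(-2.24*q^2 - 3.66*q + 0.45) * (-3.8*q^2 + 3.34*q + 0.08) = 8.512*q^4 + 6.4264*q^3 - 14.1136*q^2 + 1.2102*q + 0.036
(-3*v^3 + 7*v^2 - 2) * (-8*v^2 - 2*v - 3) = 24*v^5 - 50*v^4 - 5*v^3 - 5*v^2 + 4*v + 6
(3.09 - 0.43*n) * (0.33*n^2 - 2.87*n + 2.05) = -0.1419*n^3 + 2.2538*n^2 - 9.7498*n + 6.3345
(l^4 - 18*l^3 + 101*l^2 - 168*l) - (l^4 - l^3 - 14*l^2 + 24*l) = -17*l^3 + 115*l^2 - 192*l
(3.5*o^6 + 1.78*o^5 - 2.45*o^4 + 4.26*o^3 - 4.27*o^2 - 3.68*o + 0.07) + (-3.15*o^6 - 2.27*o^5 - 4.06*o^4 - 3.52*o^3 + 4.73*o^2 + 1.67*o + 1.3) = 0.35*o^6 - 0.49*o^5 - 6.51*o^4 + 0.74*o^3 + 0.460000000000001*o^2 - 2.01*o + 1.37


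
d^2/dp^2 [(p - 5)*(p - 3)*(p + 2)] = 6*p - 12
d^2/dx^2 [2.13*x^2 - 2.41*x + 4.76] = 4.26000000000000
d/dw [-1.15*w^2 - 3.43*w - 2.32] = -2.3*w - 3.43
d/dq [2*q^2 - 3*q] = 4*q - 3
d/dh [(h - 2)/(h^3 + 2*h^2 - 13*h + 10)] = 2*(-h - 2)/(h^4 + 8*h^3 + 6*h^2 - 40*h + 25)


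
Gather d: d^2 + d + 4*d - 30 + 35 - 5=d^2 + 5*d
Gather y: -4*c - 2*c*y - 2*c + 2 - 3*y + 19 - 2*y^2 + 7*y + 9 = -6*c - 2*y^2 + y*(4 - 2*c) + 30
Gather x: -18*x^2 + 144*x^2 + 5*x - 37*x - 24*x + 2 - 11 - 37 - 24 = 126*x^2 - 56*x - 70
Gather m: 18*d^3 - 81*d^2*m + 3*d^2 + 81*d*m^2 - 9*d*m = 18*d^3 + 3*d^2 + 81*d*m^2 + m*(-81*d^2 - 9*d)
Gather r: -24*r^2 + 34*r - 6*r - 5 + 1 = -24*r^2 + 28*r - 4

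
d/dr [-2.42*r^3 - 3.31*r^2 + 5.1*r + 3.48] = -7.26*r^2 - 6.62*r + 5.1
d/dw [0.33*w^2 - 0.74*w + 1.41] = 0.66*w - 0.74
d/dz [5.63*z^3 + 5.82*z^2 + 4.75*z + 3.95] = 16.89*z^2 + 11.64*z + 4.75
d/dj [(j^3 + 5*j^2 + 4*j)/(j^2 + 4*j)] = 1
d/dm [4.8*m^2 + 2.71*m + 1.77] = 9.6*m + 2.71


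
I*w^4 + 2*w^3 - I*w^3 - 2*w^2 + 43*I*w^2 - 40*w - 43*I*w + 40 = (w - 8*I)*(w + I)*(w + 5*I)*(I*w - I)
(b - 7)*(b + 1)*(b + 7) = b^3 + b^2 - 49*b - 49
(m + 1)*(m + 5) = m^2 + 6*m + 5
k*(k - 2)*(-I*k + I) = -I*k^3 + 3*I*k^2 - 2*I*k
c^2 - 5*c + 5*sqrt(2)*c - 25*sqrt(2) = (c - 5)*(c + 5*sqrt(2))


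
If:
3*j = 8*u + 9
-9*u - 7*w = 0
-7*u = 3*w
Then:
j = 3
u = 0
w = 0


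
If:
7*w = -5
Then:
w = -5/7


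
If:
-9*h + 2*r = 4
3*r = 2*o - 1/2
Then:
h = 2*r/9 - 4/9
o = 3*r/2 + 1/4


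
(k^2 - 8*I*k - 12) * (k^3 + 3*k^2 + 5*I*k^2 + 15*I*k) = k^5 + 3*k^4 - 3*I*k^4 + 28*k^3 - 9*I*k^3 + 84*k^2 - 60*I*k^2 - 180*I*k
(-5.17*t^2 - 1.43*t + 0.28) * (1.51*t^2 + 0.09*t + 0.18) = -7.8067*t^4 - 2.6246*t^3 - 0.6365*t^2 - 0.2322*t + 0.0504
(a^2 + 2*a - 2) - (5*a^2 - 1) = -4*a^2 + 2*a - 1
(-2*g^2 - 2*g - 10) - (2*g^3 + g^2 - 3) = -2*g^3 - 3*g^2 - 2*g - 7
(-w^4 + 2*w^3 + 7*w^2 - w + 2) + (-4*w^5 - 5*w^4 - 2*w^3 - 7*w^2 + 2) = -4*w^5 - 6*w^4 - w + 4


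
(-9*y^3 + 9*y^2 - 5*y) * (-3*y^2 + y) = 27*y^5 - 36*y^4 + 24*y^3 - 5*y^2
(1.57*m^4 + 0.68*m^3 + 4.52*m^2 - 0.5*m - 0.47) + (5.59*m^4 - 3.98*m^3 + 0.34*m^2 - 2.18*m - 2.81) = 7.16*m^4 - 3.3*m^3 + 4.86*m^2 - 2.68*m - 3.28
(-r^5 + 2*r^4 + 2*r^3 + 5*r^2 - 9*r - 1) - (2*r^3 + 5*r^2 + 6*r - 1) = -r^5 + 2*r^4 - 15*r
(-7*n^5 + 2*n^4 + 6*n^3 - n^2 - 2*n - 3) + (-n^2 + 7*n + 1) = -7*n^5 + 2*n^4 + 6*n^3 - 2*n^2 + 5*n - 2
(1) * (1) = 1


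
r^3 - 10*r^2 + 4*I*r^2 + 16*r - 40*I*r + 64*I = (r - 8)*(r - 2)*(r + 4*I)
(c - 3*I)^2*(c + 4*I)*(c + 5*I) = c^4 + 3*I*c^3 + 25*c^2 + 39*I*c + 180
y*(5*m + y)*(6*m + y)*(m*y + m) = 30*m^3*y^2 + 30*m^3*y + 11*m^2*y^3 + 11*m^2*y^2 + m*y^4 + m*y^3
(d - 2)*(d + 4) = d^2 + 2*d - 8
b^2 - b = b*(b - 1)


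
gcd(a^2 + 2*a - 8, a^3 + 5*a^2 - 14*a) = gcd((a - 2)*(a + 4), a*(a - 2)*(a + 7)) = a - 2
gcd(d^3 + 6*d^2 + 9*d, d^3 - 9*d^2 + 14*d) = d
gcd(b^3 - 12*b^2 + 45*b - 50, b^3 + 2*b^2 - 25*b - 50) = b - 5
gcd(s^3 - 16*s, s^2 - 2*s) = s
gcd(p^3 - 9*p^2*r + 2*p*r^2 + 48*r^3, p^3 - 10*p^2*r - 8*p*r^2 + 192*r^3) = p - 8*r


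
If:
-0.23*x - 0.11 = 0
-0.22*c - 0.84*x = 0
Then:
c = 1.83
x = -0.48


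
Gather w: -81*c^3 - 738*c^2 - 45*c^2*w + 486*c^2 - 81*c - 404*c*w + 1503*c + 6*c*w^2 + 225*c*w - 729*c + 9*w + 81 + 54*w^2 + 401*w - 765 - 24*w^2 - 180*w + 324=-81*c^3 - 252*c^2 + 693*c + w^2*(6*c + 30) + w*(-45*c^2 - 179*c + 230) - 360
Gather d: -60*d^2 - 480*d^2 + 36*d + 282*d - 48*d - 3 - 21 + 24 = -540*d^2 + 270*d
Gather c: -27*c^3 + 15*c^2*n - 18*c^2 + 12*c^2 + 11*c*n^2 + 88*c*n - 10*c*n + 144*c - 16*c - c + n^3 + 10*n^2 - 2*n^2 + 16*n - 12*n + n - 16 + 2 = -27*c^3 + c^2*(15*n - 6) + c*(11*n^2 + 78*n + 127) + n^3 + 8*n^2 + 5*n - 14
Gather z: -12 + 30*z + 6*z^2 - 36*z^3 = -36*z^3 + 6*z^2 + 30*z - 12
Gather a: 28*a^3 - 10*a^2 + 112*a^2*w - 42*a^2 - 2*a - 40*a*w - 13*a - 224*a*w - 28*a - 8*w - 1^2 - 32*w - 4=28*a^3 + a^2*(112*w - 52) + a*(-264*w - 43) - 40*w - 5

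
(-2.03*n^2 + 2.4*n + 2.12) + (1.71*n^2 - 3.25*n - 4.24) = -0.32*n^2 - 0.85*n - 2.12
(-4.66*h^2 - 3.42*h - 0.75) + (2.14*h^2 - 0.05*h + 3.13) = -2.52*h^2 - 3.47*h + 2.38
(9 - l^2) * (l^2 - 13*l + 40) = -l^4 + 13*l^3 - 31*l^2 - 117*l + 360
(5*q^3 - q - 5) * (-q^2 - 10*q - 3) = -5*q^5 - 50*q^4 - 14*q^3 + 15*q^2 + 53*q + 15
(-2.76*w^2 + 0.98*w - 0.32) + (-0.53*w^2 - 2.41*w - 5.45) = -3.29*w^2 - 1.43*w - 5.77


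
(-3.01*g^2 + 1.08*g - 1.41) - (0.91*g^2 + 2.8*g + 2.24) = -3.92*g^2 - 1.72*g - 3.65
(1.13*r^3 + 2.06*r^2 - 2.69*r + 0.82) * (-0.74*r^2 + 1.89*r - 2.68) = -0.8362*r^5 + 0.6113*r^4 + 2.8556*r^3 - 11.2117*r^2 + 8.759*r - 2.1976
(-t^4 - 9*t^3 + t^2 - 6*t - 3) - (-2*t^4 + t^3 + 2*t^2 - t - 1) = t^4 - 10*t^3 - t^2 - 5*t - 2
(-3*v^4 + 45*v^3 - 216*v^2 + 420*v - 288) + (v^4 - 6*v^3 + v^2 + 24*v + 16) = -2*v^4 + 39*v^3 - 215*v^2 + 444*v - 272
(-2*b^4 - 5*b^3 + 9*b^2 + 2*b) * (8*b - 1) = -16*b^5 - 38*b^4 + 77*b^3 + 7*b^2 - 2*b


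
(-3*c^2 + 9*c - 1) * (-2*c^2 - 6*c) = 6*c^4 - 52*c^2 + 6*c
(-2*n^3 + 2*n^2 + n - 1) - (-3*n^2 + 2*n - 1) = -2*n^3 + 5*n^2 - n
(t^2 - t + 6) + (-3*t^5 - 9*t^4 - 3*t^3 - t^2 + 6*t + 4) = -3*t^5 - 9*t^4 - 3*t^3 + 5*t + 10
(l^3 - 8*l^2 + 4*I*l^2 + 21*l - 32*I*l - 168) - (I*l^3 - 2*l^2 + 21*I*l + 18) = l^3 - I*l^3 - 6*l^2 + 4*I*l^2 + 21*l - 53*I*l - 186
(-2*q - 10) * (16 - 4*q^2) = 8*q^3 + 40*q^2 - 32*q - 160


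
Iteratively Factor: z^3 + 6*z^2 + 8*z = (z + 4)*(z^2 + 2*z) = (z + 2)*(z + 4)*(z)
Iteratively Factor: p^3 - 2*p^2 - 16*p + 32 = (p - 2)*(p^2 - 16) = (p - 4)*(p - 2)*(p + 4)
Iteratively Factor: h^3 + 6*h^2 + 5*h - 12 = (h + 3)*(h^2 + 3*h - 4) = (h - 1)*(h + 3)*(h + 4)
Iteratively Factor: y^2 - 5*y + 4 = (y - 4)*(y - 1)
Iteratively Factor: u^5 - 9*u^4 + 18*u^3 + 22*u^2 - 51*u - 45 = (u + 1)*(u^4 - 10*u^3 + 28*u^2 - 6*u - 45) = (u - 3)*(u + 1)*(u^3 - 7*u^2 + 7*u + 15) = (u - 3)*(u + 1)^2*(u^2 - 8*u + 15) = (u - 3)^2*(u + 1)^2*(u - 5)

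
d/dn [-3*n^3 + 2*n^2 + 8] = n*(4 - 9*n)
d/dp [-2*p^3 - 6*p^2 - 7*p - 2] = -6*p^2 - 12*p - 7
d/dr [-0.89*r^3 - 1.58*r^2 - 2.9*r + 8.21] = -2.67*r^2 - 3.16*r - 2.9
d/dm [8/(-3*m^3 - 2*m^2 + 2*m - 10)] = 8*(9*m^2 + 4*m - 2)/(3*m^3 + 2*m^2 - 2*m + 10)^2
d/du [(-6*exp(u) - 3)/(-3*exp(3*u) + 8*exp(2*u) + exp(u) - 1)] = 3*((2*exp(u) + 1)*(-9*exp(2*u) + 16*exp(u) + 1) + 6*exp(3*u) - 16*exp(2*u) - 2*exp(u) + 2)*exp(u)/(3*exp(3*u) - 8*exp(2*u) - exp(u) + 1)^2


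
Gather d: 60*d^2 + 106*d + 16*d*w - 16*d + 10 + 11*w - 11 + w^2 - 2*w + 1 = 60*d^2 + d*(16*w + 90) + w^2 + 9*w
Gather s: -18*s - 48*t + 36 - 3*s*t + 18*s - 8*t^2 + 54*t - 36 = -3*s*t - 8*t^2 + 6*t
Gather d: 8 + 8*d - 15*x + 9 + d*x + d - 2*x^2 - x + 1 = d*(x + 9) - 2*x^2 - 16*x + 18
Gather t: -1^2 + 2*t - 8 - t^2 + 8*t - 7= -t^2 + 10*t - 16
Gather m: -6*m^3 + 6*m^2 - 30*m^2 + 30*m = -6*m^3 - 24*m^2 + 30*m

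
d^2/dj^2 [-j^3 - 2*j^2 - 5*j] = -6*j - 4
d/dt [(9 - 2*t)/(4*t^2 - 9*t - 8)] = (8*t^2 - 72*t + 97)/(16*t^4 - 72*t^3 + 17*t^2 + 144*t + 64)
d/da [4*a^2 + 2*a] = 8*a + 2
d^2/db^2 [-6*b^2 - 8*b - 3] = -12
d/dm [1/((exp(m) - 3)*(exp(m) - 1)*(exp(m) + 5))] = -((exp(m) - 3)*(exp(m) - 1) + (exp(m) - 3)*(exp(m) + 5) + (exp(m) - 1)*(exp(m) + 5))/(4*(exp(m) - 3)^2*(exp(m) + 5)^2*sinh(m/2)^2)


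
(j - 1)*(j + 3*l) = j^2 + 3*j*l - j - 3*l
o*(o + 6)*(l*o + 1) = l*o^3 + 6*l*o^2 + o^2 + 6*o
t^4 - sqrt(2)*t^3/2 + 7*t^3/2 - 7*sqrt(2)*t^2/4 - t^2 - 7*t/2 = t*(t + 7/2)*(t - sqrt(2))*(t + sqrt(2)/2)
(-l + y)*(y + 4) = -l*y - 4*l + y^2 + 4*y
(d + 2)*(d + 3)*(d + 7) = d^3 + 12*d^2 + 41*d + 42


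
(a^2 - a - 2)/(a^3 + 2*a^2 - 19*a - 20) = (a - 2)/(a^2 + a - 20)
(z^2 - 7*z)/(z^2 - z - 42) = z/(z + 6)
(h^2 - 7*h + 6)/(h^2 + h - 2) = (h - 6)/(h + 2)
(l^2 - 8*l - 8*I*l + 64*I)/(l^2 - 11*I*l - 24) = (l - 8)/(l - 3*I)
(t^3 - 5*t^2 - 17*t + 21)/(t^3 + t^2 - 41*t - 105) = (t - 1)/(t + 5)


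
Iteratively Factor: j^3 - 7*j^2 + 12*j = (j - 4)*(j^2 - 3*j) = j*(j - 4)*(j - 3)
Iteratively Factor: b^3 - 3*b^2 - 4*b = (b)*(b^2 - 3*b - 4) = b*(b + 1)*(b - 4)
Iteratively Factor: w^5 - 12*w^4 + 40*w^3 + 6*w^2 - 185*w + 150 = (w - 3)*(w^4 - 9*w^3 + 13*w^2 + 45*w - 50) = (w - 5)*(w - 3)*(w^3 - 4*w^2 - 7*w + 10) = (w - 5)*(w - 3)*(w - 1)*(w^2 - 3*w - 10) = (w - 5)*(w - 3)*(w - 1)*(w + 2)*(w - 5)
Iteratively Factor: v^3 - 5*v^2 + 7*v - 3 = (v - 3)*(v^2 - 2*v + 1) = (v - 3)*(v - 1)*(v - 1)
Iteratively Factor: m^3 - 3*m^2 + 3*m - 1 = (m - 1)*(m^2 - 2*m + 1) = (m - 1)^2*(m - 1)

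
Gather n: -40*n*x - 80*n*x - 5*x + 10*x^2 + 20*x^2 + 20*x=-120*n*x + 30*x^2 + 15*x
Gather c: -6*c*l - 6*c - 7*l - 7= c*(-6*l - 6) - 7*l - 7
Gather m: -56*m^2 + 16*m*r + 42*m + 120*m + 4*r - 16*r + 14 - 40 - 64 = -56*m^2 + m*(16*r + 162) - 12*r - 90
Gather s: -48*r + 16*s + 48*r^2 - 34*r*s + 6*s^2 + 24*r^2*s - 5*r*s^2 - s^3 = 48*r^2 - 48*r - s^3 + s^2*(6 - 5*r) + s*(24*r^2 - 34*r + 16)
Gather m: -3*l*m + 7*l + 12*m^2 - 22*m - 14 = 7*l + 12*m^2 + m*(-3*l - 22) - 14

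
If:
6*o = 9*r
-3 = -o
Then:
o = 3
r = 2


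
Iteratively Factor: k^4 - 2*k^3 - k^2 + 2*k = (k - 2)*(k^3 - k) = (k - 2)*(k + 1)*(k^2 - k) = k*(k - 2)*(k + 1)*(k - 1)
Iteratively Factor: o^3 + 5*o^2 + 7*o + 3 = (o + 3)*(o^2 + 2*o + 1) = (o + 1)*(o + 3)*(o + 1)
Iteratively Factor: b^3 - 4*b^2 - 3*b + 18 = (b - 3)*(b^2 - b - 6) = (b - 3)*(b + 2)*(b - 3)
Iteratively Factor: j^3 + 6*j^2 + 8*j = (j)*(j^2 + 6*j + 8) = j*(j + 2)*(j + 4)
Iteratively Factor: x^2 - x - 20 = (x + 4)*(x - 5)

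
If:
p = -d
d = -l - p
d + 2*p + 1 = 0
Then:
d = 1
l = 0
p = -1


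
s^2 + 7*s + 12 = (s + 3)*(s + 4)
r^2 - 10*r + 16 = (r - 8)*(r - 2)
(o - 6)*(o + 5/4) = o^2 - 19*o/4 - 15/2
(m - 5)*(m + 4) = m^2 - m - 20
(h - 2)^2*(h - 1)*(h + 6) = h^4 + h^3 - 22*h^2 + 44*h - 24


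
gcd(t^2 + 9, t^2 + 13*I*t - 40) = 1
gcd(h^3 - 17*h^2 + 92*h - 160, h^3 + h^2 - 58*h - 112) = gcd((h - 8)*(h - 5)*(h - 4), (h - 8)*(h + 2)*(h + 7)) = h - 8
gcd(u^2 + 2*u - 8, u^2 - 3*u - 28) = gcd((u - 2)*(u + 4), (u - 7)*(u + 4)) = u + 4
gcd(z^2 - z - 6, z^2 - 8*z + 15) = z - 3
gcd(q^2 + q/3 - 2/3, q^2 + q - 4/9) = 1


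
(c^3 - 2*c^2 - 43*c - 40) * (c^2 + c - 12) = c^5 - c^4 - 57*c^3 - 59*c^2 + 476*c + 480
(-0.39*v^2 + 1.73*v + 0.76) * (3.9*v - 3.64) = -1.521*v^3 + 8.1666*v^2 - 3.3332*v - 2.7664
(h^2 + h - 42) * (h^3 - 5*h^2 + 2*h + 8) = h^5 - 4*h^4 - 45*h^3 + 220*h^2 - 76*h - 336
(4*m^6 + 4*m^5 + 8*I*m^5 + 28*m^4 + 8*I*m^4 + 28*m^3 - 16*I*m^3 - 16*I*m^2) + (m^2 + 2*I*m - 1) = 4*m^6 + 4*m^5 + 8*I*m^5 + 28*m^4 + 8*I*m^4 + 28*m^3 - 16*I*m^3 + m^2 - 16*I*m^2 + 2*I*m - 1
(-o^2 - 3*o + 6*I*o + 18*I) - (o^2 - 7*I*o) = -2*o^2 - 3*o + 13*I*o + 18*I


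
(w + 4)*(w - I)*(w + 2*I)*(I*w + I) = I*w^4 - w^3 + 5*I*w^3 - 5*w^2 + 6*I*w^2 - 4*w + 10*I*w + 8*I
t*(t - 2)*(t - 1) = t^3 - 3*t^2 + 2*t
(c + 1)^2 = c^2 + 2*c + 1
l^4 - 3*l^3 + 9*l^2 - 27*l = l*(l - 3)*(l - 3*I)*(l + 3*I)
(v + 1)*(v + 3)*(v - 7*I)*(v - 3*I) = v^4 + 4*v^3 - 10*I*v^3 - 18*v^2 - 40*I*v^2 - 84*v - 30*I*v - 63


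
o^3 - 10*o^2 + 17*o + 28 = (o - 7)*(o - 4)*(o + 1)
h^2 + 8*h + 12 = (h + 2)*(h + 6)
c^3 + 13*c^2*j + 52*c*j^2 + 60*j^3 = (c + 2*j)*(c + 5*j)*(c + 6*j)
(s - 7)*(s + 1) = s^2 - 6*s - 7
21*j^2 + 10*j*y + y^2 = (3*j + y)*(7*j + y)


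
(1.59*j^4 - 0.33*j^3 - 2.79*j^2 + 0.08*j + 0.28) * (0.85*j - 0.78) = 1.3515*j^5 - 1.5207*j^4 - 2.1141*j^3 + 2.2442*j^2 + 0.1756*j - 0.2184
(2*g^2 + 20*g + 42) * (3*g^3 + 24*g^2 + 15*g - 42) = 6*g^5 + 108*g^4 + 636*g^3 + 1224*g^2 - 210*g - 1764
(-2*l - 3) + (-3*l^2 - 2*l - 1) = -3*l^2 - 4*l - 4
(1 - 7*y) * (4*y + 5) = -28*y^2 - 31*y + 5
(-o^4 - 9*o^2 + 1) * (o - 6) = -o^5 + 6*o^4 - 9*o^3 + 54*o^2 + o - 6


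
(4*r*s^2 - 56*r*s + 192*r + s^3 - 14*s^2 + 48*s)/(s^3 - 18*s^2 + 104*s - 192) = (4*r + s)/(s - 4)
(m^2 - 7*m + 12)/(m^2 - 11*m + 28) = (m - 3)/(m - 7)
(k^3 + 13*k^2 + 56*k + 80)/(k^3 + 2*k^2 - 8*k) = (k^2 + 9*k + 20)/(k*(k - 2))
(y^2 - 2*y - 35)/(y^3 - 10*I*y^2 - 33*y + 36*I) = (y^2 - 2*y - 35)/(y^3 - 10*I*y^2 - 33*y + 36*I)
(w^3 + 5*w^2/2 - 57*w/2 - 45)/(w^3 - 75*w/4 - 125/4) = 2*(2*w^2 + 15*w + 18)/(4*w^2 + 20*w + 25)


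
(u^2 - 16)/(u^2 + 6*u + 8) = (u - 4)/(u + 2)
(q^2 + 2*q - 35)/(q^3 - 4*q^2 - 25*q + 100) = (q + 7)/(q^2 + q - 20)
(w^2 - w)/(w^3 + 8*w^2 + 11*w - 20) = w/(w^2 + 9*w + 20)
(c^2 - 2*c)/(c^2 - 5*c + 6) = c/(c - 3)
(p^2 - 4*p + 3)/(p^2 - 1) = (p - 3)/(p + 1)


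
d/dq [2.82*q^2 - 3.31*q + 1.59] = 5.64*q - 3.31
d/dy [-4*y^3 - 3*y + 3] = -12*y^2 - 3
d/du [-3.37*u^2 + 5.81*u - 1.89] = 5.81 - 6.74*u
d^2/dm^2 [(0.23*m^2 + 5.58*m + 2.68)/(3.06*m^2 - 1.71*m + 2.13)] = (-3.5527136788005e-15*m^4 + 106.904772*m^3 + 141.572124*m^2 - 302.356152*m + 23.47281)/(28.652616*m^6 - 48.035268*m^5 + 86.676642*m^4 - 71.872839*m^3 + 60.333741*m^2 - 23.274297*m + 9.663597)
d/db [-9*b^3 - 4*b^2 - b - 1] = -27*b^2 - 8*b - 1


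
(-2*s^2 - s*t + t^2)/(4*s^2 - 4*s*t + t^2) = (-s - t)/(2*s - t)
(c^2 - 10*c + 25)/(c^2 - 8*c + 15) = (c - 5)/(c - 3)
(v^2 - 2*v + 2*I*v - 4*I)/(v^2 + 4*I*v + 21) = (v^2 + 2*v*(-1 + I) - 4*I)/(v^2 + 4*I*v + 21)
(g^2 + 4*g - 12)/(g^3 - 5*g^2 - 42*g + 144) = (g - 2)/(g^2 - 11*g + 24)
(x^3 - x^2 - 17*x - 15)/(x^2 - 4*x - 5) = x + 3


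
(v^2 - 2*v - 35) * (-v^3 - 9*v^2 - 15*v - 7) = -v^5 - 7*v^4 + 38*v^3 + 338*v^2 + 539*v + 245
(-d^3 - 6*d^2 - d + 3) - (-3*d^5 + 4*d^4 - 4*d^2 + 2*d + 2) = 3*d^5 - 4*d^4 - d^3 - 2*d^2 - 3*d + 1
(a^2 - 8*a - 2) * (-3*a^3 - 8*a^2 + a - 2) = -3*a^5 + 16*a^4 + 71*a^3 + 6*a^2 + 14*a + 4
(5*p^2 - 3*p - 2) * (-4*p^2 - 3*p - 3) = -20*p^4 - 3*p^3 + 2*p^2 + 15*p + 6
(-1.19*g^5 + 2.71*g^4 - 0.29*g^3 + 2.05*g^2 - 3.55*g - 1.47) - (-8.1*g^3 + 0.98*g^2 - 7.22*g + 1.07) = -1.19*g^5 + 2.71*g^4 + 7.81*g^3 + 1.07*g^2 + 3.67*g - 2.54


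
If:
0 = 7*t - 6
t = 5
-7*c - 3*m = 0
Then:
No Solution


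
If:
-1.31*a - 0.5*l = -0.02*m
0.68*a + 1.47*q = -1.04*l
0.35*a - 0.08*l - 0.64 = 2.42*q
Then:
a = 5.73422562141491*q + 1.59082217973231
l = -5.16276290630975*q - 1.04015296367113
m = 246.522705544933*q + 78.1950286806883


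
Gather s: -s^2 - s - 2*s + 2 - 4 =-s^2 - 3*s - 2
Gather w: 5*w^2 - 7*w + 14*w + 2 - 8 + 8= 5*w^2 + 7*w + 2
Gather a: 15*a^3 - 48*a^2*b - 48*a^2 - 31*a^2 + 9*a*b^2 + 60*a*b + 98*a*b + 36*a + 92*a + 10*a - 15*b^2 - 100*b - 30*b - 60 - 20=15*a^3 + a^2*(-48*b - 79) + a*(9*b^2 + 158*b + 138) - 15*b^2 - 130*b - 80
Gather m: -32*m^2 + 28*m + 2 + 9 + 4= -32*m^2 + 28*m + 15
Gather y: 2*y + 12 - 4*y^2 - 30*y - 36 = -4*y^2 - 28*y - 24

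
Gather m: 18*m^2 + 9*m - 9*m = 18*m^2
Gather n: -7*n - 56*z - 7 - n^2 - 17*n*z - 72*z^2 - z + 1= -n^2 + n*(-17*z - 7) - 72*z^2 - 57*z - 6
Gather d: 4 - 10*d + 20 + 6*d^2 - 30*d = 6*d^2 - 40*d + 24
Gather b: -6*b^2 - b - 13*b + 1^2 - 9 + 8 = -6*b^2 - 14*b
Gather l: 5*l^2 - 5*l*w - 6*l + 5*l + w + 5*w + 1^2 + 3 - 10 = 5*l^2 + l*(-5*w - 1) + 6*w - 6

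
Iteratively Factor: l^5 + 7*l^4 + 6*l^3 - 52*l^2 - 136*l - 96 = (l - 3)*(l^4 + 10*l^3 + 36*l^2 + 56*l + 32) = (l - 3)*(l + 2)*(l^3 + 8*l^2 + 20*l + 16) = (l - 3)*(l + 2)^2*(l^2 + 6*l + 8) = (l - 3)*(l + 2)^3*(l + 4)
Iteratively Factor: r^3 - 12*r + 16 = (r - 2)*(r^2 + 2*r - 8) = (r - 2)*(r + 4)*(r - 2)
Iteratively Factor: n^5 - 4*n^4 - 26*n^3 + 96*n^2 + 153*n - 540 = (n + 4)*(n^4 - 8*n^3 + 6*n^2 + 72*n - 135) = (n + 3)*(n + 4)*(n^3 - 11*n^2 + 39*n - 45) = (n - 3)*(n + 3)*(n + 4)*(n^2 - 8*n + 15) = (n - 5)*(n - 3)*(n + 3)*(n + 4)*(n - 3)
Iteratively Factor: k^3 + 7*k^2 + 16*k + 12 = (k + 3)*(k^2 + 4*k + 4) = (k + 2)*(k + 3)*(k + 2)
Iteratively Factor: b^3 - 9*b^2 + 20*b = (b - 4)*(b^2 - 5*b) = b*(b - 4)*(b - 5)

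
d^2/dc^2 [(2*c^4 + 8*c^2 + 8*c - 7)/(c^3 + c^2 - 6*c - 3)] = 2*(22*c^6 + 6*c^5 + 324*c^4 + 504*c^3 + 429*c^2 + 135*c - 345)/(c^9 + 3*c^8 - 15*c^7 - 44*c^6 + 72*c^5 + 207*c^4 - 81*c^3 - 297*c^2 - 162*c - 27)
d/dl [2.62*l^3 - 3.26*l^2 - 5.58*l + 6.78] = 7.86*l^2 - 6.52*l - 5.58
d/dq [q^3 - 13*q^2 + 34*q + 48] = 3*q^2 - 26*q + 34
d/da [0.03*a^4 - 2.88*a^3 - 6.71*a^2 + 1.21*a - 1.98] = 0.12*a^3 - 8.64*a^2 - 13.42*a + 1.21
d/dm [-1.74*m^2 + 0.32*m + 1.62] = 0.32 - 3.48*m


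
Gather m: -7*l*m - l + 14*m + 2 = -l + m*(14 - 7*l) + 2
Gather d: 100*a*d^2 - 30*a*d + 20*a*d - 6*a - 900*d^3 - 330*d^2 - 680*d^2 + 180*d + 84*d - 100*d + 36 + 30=-6*a - 900*d^3 + d^2*(100*a - 1010) + d*(164 - 10*a) + 66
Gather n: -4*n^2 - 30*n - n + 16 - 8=-4*n^2 - 31*n + 8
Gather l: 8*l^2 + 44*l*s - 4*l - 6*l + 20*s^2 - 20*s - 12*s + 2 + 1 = 8*l^2 + l*(44*s - 10) + 20*s^2 - 32*s + 3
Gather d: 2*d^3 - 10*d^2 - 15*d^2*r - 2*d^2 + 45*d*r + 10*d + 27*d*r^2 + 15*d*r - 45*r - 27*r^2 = 2*d^3 + d^2*(-15*r - 12) + d*(27*r^2 + 60*r + 10) - 27*r^2 - 45*r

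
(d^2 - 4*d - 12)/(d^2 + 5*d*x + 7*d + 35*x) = (d^2 - 4*d - 12)/(d^2 + 5*d*x + 7*d + 35*x)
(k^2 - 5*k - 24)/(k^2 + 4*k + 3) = (k - 8)/(k + 1)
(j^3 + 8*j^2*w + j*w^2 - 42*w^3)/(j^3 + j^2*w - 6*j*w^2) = (j + 7*w)/j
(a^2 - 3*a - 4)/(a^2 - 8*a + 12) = (a^2 - 3*a - 4)/(a^2 - 8*a + 12)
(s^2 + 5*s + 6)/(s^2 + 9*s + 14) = (s + 3)/(s + 7)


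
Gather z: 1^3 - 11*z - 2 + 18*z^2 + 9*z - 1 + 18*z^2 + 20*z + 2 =36*z^2 + 18*z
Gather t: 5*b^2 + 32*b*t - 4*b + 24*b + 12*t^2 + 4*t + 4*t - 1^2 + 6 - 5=5*b^2 + 20*b + 12*t^2 + t*(32*b + 8)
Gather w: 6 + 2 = 8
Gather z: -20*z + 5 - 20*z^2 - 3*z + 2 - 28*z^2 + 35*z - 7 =-48*z^2 + 12*z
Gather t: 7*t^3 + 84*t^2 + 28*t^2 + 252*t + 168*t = 7*t^3 + 112*t^2 + 420*t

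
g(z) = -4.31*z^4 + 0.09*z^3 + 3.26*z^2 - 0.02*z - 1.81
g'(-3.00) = 448.33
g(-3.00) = -323.95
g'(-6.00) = 3694.42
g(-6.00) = -5489.53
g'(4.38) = -1414.92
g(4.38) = -1518.05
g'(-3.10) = 495.96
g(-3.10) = -371.14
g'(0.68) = -0.88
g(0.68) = -1.21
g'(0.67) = -0.72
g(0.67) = -1.20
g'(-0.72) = 1.86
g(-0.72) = -1.30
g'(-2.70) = 323.68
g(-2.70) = -208.81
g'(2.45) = -235.96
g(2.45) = -136.26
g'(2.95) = -421.03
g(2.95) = -297.60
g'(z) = -17.24*z^3 + 0.27*z^2 + 6.52*z - 0.02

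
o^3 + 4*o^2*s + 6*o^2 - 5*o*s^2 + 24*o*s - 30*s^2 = (o + 6)*(o - s)*(o + 5*s)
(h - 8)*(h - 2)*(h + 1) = h^3 - 9*h^2 + 6*h + 16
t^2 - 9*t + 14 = (t - 7)*(t - 2)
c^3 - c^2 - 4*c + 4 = (c - 2)*(c - 1)*(c + 2)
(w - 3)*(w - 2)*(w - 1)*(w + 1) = w^4 - 5*w^3 + 5*w^2 + 5*w - 6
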